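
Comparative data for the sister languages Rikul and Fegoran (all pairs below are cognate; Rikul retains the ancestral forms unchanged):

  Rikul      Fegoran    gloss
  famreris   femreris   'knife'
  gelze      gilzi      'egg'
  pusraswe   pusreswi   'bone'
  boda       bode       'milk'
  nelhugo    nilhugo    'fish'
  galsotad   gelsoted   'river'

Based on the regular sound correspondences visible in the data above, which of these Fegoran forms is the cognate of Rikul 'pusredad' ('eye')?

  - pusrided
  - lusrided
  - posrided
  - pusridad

gelze ~ gilzi, nelhugo ~ nilhugo — Rikul e corresponds to Fegoran i after a consonant, before a consonant other than r, m, n, p, b, f, v.
pusraswe ~ pusreswi, galsotad ~ gelsoted — Rikul a corresponds to Fegoran e after a consonant, before a consonant other than r, m, n, p, b, f, v.
Applying these to Rikul 'pusredad':
  pusredad → pusridad   (e→i after a consonant, before a consonant other than r, m, n, p, b, f, v)
  pusridad → pusrided   (a→e after a consonant, before a consonant other than r, m, n, p, b, f, v)
So the Fegoran cognate is 'pusrided'.

pusrided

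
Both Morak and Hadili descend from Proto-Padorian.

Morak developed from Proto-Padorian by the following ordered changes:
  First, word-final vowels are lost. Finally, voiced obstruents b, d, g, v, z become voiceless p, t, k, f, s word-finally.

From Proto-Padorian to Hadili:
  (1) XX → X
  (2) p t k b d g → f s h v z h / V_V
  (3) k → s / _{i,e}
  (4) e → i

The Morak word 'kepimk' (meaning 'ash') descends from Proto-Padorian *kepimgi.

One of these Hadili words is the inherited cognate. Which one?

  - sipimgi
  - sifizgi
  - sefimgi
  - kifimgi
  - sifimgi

sifimgi

Hadili: *kepimgi
  kepimgi (rule 1 does not apply)
  kepimgi → kefimgi   [intervocalic lenition]
  kefimgi → sefimgi   [palatalisation]
  sefimgi → sifimgi   [vowel merger]
  giving Hadili sifimgi.
The other candidates each miss or misapply at least one Hadili change.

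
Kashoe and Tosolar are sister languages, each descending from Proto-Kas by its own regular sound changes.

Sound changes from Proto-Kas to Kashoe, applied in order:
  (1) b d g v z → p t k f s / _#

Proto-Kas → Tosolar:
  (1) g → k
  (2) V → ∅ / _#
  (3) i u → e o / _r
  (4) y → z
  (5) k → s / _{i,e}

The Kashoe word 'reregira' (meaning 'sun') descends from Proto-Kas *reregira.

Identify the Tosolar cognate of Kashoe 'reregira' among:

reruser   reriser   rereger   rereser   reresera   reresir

Tosolar: *reregira
  reregira → rerekira   [unconditioned shift]
  rerekira → rerekir   [apocope]
  rerekir → rereker   [pre-rhotic lowering]
  rereker (rule 4 does not apply)
  rereker → rereser   [palatalisation]
  giving Tosolar rereser.
Only 'rereser' matches the regular Tosolar development of *reregira.

rereser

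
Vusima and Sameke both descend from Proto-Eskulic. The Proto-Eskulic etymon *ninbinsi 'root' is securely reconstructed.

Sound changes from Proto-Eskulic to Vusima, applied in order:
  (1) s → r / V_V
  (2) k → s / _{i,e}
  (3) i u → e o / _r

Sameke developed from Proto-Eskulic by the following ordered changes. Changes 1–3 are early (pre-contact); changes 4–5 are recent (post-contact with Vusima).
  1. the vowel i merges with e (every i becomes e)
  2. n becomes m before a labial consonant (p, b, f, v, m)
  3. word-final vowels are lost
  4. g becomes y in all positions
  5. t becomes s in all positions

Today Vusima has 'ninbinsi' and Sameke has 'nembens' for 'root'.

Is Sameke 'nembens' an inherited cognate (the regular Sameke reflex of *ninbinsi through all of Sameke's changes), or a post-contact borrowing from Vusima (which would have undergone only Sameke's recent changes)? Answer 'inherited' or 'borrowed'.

inherited

If inherited, *ninbinsi would pass through all of Sameke's changes:
Sameke: *ninbinsi
  ninbinsi → nenbense   [vowel merger]
  nenbense → nembense   [nasal place assimilation]
  nembense → nembens   [apocope]
  nembens (rule 4 does not apply)
  nembens (rule 5 does not apply)
  giving Sameke nembens.
If borrowed from Vusima 'ninbinsi' after the early changes, it would undergo only the recent ones:
  rule 4 (unconditioned shift): no change (ninbinsi)
  rule 5 (unconditioned shift): no change (ninbinsi)
  ⇒ as a loan: ninbinsi
Sameke 'nembens' matches the inherited outcome exactly, so it is an inherited cognate, not a loan.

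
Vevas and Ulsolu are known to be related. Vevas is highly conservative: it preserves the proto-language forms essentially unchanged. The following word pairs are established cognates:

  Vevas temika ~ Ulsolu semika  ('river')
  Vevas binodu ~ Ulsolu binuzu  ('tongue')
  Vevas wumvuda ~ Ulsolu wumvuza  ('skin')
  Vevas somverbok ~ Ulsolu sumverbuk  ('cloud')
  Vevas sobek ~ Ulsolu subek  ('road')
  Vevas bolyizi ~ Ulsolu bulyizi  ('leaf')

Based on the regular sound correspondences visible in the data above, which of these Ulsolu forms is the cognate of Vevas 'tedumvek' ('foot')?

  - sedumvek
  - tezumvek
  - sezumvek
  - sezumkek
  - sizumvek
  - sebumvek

sezumvek

temika ~ semika — Vevas t corresponds to Ulsolu s word-initially before a front vowel.
binodu ~ binuzu — Vevas d corresponds to Ulsolu z between vowels (before a back vowel).
Applying these to Vevas 'tedumvek':
  tedumvek → sedumvek   (t→s word-initially before a front vowel)
  sedumvek → sezumvek   (d→z between vowels (before a back vowel))
So the Ulsolu cognate is 'sezumvek'.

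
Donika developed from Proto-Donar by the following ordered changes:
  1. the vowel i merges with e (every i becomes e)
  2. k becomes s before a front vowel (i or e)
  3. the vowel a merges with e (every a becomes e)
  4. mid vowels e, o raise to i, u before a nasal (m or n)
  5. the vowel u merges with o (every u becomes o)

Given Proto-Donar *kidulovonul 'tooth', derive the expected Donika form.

sedolovonol

Donika: *kidulovonul > kedulovonul > sedulovonul > sedulovunul > sedolovonol  (by vowel merger, palatalisation, pre-nasal raising, vowel merger)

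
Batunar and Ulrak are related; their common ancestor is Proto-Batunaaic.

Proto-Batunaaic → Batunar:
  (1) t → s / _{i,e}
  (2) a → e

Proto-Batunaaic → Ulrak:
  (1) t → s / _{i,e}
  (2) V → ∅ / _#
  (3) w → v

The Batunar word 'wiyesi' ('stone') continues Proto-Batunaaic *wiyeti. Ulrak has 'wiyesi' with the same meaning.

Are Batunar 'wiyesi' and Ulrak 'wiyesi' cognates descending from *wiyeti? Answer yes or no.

no

Derive the expected Ulrak reflex of *wiyeti:
Ulrak: *wiyeti
  wiyeti → wiyesi   [palatalisation]
  wiyesi → wiyes   [apocope]
  wiyes → viyes   [unconditioned shift]
  giving Ulrak viyes.
The regular Ulrak reflex would be 'viyes', but the attested form is 'wiyesi'. The correspondence is irregular, so they are not cognates (the Ulrak form has a different source).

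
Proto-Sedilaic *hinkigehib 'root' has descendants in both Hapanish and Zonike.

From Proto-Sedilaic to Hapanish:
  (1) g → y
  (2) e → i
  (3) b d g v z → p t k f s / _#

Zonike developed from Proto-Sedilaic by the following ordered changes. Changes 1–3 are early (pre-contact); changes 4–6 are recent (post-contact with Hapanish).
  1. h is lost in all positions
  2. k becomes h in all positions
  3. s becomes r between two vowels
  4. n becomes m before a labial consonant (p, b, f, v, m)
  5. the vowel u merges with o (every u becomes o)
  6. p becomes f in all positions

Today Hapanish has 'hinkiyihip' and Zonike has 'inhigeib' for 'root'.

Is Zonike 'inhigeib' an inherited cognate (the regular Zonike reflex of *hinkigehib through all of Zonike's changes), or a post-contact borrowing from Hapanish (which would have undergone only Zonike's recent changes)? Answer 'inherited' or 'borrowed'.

inherited

If inherited, *hinkigehib would pass through all of Zonike's changes:
Zonike: *hinkigehib > inkigeib > inhigeib  (by h-loss, unconditioned shift)
If borrowed from Hapanish 'hinkiyihip' after the early changes, it would undergo only the recent ones:
  rule 4 (nasal place assimilation): no change (hinkiyihip)
  rule 5 (vowel merger): no change (hinkiyihip)
  rule 6 (unconditioned shift): hinkiyihip → hinkiyihif
  ⇒ as a loan: hinkiyihif
Zonike 'inhigeib' matches the inherited outcome exactly, so it is an inherited cognate, not a loan.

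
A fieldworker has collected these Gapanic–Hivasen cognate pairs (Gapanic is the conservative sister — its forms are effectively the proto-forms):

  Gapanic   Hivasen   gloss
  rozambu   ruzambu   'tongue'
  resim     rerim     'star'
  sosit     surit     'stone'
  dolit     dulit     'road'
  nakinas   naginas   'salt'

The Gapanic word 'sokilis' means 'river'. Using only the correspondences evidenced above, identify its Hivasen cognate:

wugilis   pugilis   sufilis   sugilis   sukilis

sugilis

rozambu ~ ruzambu, sosit ~ surit — Gapanic o corresponds to Hivasen u after a consonant, before a consonant other than r, m, n, p, b, f, v.
nakinas ~ naginas — Gapanic k corresponds to Hivasen g between vowels (before a front vowel).
Applying these to Gapanic 'sokilis':
  sokilis → sukilis   (o→u after a consonant, before a consonant other than r, m, n, p, b, f, v)
  sukilis → sugilis   (k→g between vowels (before a front vowel))
So the Hivasen cognate is 'sugilis'.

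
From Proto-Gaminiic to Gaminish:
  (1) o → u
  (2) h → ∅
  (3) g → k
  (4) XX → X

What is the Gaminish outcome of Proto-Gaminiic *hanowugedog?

anuwukeduk

Gaminish: *hanowugedog
  hanowugedog → hanuwugedug   [vowel merger]
  hanuwugedug → anuwugedug   [h-loss]
  anuwugedug → anuwukeduk   [unconditioned shift]
  anuwukeduk (rule 4 does not apply)
  giving Gaminish anuwukeduk.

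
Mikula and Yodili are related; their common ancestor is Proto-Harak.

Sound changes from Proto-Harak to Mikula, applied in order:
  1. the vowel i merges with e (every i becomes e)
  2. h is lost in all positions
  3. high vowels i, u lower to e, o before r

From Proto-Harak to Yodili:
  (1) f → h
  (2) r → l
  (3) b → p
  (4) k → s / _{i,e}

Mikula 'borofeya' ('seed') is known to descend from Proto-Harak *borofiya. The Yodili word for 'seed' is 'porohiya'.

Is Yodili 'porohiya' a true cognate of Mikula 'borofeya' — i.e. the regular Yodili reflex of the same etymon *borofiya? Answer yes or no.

Derive the expected Yodili reflex of *borofiya:
Yodili: *borofiya
  borofiya → borohiya   [unconditioned shift]
  borohiya → bolohiya   [unconditioned shift]
  bolohiya → polohiya   [unconditioned shift]
  polohiya (rule 4 does not apply)
  giving Yodili polohiya.
The regular Yodili reflex would be 'polohiya', but the attested form is 'porohiya'. The correspondence is irregular, so they are not cognates (the Yodili form has a different source).

no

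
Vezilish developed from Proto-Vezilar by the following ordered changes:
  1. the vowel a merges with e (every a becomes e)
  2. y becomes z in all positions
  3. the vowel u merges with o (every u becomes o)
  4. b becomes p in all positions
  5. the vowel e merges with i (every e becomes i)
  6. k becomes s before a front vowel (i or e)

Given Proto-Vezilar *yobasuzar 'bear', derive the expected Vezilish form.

Vezilish: start from *yobasuzar.
  rule 1 (vowel merger): yobasuzar → yobesuzer
  rule 2 (unconditioned shift): yobesuzer → zobesuzer
  rule 3 (vowel merger): zobesuzer → zobesozer
  rule 4 (unconditioned shift): zobesozer → zopesozer
  rule 5 (vowel merger): zopesozer → zopisozir
  rule 6: no change — zopisozir
  ⇒ Vezilish zopisozir

zopisozir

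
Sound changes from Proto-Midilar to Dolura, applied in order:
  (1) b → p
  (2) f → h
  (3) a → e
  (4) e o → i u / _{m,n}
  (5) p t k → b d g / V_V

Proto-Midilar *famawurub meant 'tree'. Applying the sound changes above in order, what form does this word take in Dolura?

Dolura: *famawurub
  famawurub → famawurup   [unconditioned shift]
  famawurup → hamawurup   [unconditioned shift]
  hamawurup → hemewurup   [vowel merger]
  hemewurup → himewurup   [pre-nasal raising]
  himewurup (rule 5 does not apply)
  giving Dolura himewurup.

himewurup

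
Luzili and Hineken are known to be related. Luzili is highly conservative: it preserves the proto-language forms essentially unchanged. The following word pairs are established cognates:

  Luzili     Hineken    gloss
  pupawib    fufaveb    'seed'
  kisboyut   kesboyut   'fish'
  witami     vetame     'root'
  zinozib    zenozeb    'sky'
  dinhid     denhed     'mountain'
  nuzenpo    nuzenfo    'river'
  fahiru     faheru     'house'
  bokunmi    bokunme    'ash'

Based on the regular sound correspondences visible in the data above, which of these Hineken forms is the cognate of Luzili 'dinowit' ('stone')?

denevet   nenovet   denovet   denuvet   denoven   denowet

denovet

zinozib ~ zenozeb, dinhid ~ denhed — Luzili i corresponds to Hineken e after a consonant, before a nasal.
pupawib ~ fufaveb — Luzili w corresponds to Hineken v between vowels (before a front vowel).
kisboyut ~ kesboyut, witami ~ vetame — Luzili i corresponds to Hineken e after a consonant, before a consonant other than r, m, n, p, b, f, v.
Applying these to Luzili 'dinowit':
  dinowit → denowit   (i→e after a consonant, before a nasal)
  denowit → denovit   (w→v between vowels (before a front vowel))
  denovit → denovet   (i→e after a consonant, before a consonant other than r, m, n, p, b, f, v)
So the Hineken cognate is 'denovet'.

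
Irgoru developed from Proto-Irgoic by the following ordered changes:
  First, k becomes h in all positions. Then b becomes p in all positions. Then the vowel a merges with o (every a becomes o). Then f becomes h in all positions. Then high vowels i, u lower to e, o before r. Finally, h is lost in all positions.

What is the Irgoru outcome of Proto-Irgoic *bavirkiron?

povereron

Irgoru: start from *bavirkiron.
  rule 1 (unconditioned shift): bavirkiron → bavirhiron
  rule 2 (unconditioned shift): bavirhiron → pavirhiron
  rule 3 (vowel merger): pavirhiron → povirhiron
  rule 4: no change — povirhiron
  rule 5 (pre-rhotic lowering): povirhiron → poverheron
  rule 6 (h-loss): poverheron → povereron
  ⇒ Irgoru povereron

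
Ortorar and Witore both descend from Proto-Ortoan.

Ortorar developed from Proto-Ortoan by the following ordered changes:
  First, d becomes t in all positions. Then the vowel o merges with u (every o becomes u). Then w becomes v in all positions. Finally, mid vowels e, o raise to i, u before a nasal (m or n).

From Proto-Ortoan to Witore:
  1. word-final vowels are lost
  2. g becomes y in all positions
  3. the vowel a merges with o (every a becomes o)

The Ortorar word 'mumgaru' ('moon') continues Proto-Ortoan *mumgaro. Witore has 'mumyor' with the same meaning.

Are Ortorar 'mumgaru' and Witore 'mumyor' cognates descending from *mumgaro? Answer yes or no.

Derive the expected Witore reflex of *mumgaro:
Witore: start from *mumgaro.
  rule 1 (apocope): mumgaro → mumgar
  rule 2 (unconditioned shift): mumgar → mumyar
  rule 3 (vowel merger): mumyar → mumyor
  ⇒ Witore mumyor
Witore 'mumyor' matches the regular reflex exactly, so the pair is cognate.

yes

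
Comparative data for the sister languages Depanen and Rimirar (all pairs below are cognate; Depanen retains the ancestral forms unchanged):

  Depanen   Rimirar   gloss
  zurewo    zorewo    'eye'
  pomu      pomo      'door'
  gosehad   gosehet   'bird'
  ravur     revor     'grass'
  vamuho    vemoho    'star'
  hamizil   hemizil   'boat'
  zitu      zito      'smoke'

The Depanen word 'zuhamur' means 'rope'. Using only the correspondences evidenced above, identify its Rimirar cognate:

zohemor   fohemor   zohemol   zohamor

vamuho ~ vemoho — Depanen u corresponds to Rimirar o after a consonant, before a consonant other than r, m, n, p, b, f, v.
vamuho ~ vemoho, hamizil ~ hemizil — Depanen a corresponds to Rimirar e after a consonant, before a nasal.
zurewo ~ zorewo, ravur ~ revor — Depanen u corresponds to Rimirar o after a consonant, before r.
Applying these to Depanen 'zuhamur':
  zuhamur → zohamur   (u→o after a consonant, before a consonant other than r, m, n, p, b, f, v)
  zohamur → zohemur   (a→e after a consonant, before a nasal)
  zohemur → zohemor   (u→o after a consonant, before r)
So the Rimirar cognate is 'zohemor'.

zohemor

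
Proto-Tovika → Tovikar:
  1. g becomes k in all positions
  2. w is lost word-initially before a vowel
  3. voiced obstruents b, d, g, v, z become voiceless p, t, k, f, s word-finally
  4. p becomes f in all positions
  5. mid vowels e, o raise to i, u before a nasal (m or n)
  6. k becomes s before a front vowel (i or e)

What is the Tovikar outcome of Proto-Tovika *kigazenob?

sikazinof

Tovikar: start from *kigazenob.
  rule 1 (unconditioned shift): kigazenob → kikazenob
  rule 2: no change — kikazenob
  rule 3 (final devoicing): kikazenob → kikazenop
  rule 4 (unconditioned shift): kikazenop → kikazenof
  rule 5 (pre-nasal raising): kikazenof → kikazinof
  rule 6 (palatalisation): kikazinof → sikazinof
  ⇒ Tovikar sikazinof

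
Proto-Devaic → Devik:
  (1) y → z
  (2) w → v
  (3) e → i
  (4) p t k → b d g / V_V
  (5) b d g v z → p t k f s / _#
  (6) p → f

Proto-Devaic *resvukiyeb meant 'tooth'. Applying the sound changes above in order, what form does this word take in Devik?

Devik: start from *resvukiyeb.
  rule 1 (unconditioned shift): resvukiyeb → resvukizeb
  rule 2: no change — resvukizeb
  rule 3 (vowel merger): resvukizeb → risvukizib
  rule 4 (intervocalic voicing): risvukizib → risvugizib
  rule 5 (final devoicing): risvugizib → risvugizip
  rule 6 (unconditioned shift): risvugizip → risvugizif
  ⇒ Devik risvugizif

risvugizif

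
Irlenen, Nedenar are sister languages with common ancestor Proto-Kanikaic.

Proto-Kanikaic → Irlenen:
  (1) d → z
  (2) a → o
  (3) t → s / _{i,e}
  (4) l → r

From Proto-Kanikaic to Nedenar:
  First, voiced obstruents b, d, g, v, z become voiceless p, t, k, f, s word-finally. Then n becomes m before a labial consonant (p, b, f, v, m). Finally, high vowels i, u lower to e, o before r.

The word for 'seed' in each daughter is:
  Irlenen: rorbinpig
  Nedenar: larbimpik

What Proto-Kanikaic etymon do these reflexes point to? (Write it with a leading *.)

Position 2: Irlenen has o, Nedenar has a. Nedenar preserves a here (none of its changes turn any other segment into a), so the proto-segment is *a.
Position 6: Irlenen has n, Nedenar has m. Irlenen preserves n here (none of its changes turn any other segment into n), so the proto-segment is *n.
Continuing position by position gives *larbinpig; check it forward:
Irlenen: *larbinpig > lorbinpig > rorbinpig  (by vowel merger, unconditioned shift)
Nedenar: *larbinpig > larbinpik > larbimpik  (by final devoicing, nasal place assimilation)
Only *larbinpig yields all of Irlenen rorbinpig, Nedenar larbimpik.

*larbinpig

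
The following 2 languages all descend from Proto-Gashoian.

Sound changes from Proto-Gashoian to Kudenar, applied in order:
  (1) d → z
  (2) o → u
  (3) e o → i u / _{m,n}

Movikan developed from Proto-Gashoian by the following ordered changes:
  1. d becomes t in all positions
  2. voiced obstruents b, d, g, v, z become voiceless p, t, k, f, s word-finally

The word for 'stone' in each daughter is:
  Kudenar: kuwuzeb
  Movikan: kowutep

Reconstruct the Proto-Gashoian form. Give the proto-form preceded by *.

Position 7: Kudenar has b, Movikan has p. Kudenar preserves b here (none of its changes turn any other segment into b), so the proto-segment is *b.
Position 5: Kudenar has z, Movikan has t. Taking the neighbouring segments as reconstructed: Kudenar z could go back to *d or *z; Movikan t could go back to *t or *d — the one source consistent with every daughter is *d.
Position 2: Kudenar has u, Movikan has o. Movikan preserves o here (none of its changes turn any other segment into o), so the proto-segment is *o.
This points to *kowudeb. Verify forward in each daughter:
Kudenar: *kowudeb
  kowudeb → kowuzeb   [unconditioned shift]
  kowuzeb → kuwuzeb   [vowel merger]
  kuwuzeb (rule 3 does not apply)
  giving Kudenar kuwuzeb.
Movikan: *kowudeb
  kowudeb → kowuteb   [unconditioned shift]
  kowuteb → kowutep   [final devoicing]
  giving Movikan kowutep.
*kowudeb is the unique common source.

*kowudeb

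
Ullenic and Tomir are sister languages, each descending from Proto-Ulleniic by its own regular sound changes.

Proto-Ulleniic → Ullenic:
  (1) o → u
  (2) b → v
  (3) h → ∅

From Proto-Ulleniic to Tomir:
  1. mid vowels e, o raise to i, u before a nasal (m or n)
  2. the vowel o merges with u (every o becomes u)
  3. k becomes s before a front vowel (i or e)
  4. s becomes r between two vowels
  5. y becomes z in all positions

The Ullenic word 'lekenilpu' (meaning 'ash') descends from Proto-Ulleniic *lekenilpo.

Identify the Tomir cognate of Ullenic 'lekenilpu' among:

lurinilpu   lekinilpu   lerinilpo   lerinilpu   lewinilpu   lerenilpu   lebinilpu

Tomir: *lekenilpo > lekinilpo > lekinilpu > lesinilpu > lerinilpu  (by pre-nasal raising, vowel merger, palatalisation, rhotacism)

lerinilpu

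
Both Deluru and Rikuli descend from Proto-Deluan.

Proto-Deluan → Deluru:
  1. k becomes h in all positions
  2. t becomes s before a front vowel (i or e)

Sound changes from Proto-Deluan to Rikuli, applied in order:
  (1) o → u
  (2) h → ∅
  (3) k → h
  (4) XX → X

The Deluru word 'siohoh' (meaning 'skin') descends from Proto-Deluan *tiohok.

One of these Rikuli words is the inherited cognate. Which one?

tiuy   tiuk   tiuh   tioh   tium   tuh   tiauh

Rikuli: *tiohok > tiuhuk > tiuuk > tiuuh > tiuh  (by vowel merger, h-loss, unconditioned shift, degemination)
Among the options, 'tiuh' alone shows every Rikuli change applied in order.

tiuh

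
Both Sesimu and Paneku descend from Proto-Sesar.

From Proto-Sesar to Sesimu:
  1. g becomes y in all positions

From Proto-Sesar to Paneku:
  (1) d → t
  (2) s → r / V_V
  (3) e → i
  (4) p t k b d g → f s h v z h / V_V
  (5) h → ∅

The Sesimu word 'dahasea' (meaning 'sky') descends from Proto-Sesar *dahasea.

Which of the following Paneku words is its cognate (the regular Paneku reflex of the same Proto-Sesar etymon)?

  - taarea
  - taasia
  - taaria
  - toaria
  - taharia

taaria

Paneku: *dahasea
  dahasea → tahasea   [unconditioned shift]
  tahasea → taharea   [rhotacism]
  taharea → taharia   [vowel merger]
  taharia (rule 4 does not apply)
  taharia → taaria   [h-loss]
  giving Paneku taaria.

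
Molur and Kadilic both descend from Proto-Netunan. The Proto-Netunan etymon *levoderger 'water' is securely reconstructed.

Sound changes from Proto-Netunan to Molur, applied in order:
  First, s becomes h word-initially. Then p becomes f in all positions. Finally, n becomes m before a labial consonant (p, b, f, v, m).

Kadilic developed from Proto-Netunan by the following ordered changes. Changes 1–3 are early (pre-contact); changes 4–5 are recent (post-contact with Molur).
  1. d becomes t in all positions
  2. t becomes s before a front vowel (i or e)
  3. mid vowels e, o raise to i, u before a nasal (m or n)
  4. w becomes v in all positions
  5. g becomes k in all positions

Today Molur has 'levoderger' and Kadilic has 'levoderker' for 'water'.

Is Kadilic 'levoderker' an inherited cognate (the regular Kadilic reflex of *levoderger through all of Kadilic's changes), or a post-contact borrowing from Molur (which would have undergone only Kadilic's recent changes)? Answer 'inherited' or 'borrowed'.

If inherited, *levoderger would pass through all of Kadilic's changes:
Kadilic: *levoderger > levoterger > levoserger > levoserker  (by unconditioned shift, palatalisation, unconditioned shift)
If borrowed from Molur 'levoderger' after the early changes, it would undergo only the recent ones:
  rule 4 (unconditioned shift): no change (levoderger)
  rule 5 (unconditioned shift): levoderger → levoderker
  ⇒ as a loan: levoderker
Kadilic 'levoderker' matches the loan outcome 'levoderker', not the inherited 'levoserker' — it skipped the early Kadilic changes, so it was borrowed from Molur.

borrowed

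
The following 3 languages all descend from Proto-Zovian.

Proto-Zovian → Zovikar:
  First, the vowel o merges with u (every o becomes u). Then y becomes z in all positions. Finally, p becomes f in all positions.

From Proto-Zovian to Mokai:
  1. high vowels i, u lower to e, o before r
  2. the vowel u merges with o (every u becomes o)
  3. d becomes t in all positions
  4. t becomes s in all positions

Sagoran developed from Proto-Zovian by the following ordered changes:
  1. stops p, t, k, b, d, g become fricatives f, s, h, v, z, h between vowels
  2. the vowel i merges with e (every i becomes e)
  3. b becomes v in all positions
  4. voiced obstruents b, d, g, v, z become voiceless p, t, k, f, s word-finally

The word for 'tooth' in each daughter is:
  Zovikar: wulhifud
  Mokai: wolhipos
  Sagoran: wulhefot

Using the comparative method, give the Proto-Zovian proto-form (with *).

Position 5: Zovikar has i, Mokai has i, Sagoran has e. Zovikar preserves i here (none of its changes turn any other segment into i), so the proto-segment is *i.
Position 8: Zovikar has d, Mokai has s, Sagoran has t. Zovikar preserves d here (none of its changes turn any other segment into d), so the proto-segment is *d.
Verify the candidate proto-form against each daughter:
Zovikar: start from *wulhipod.
  rule 1 (vowel merger): wulhipod → wulhipud
  rule 2: no change — wulhipud
  rule 3 (unconditioned shift): wulhipud → wulhifud
  ⇒ Zovikar wulhifud
Mokai: *wulhipod > wolhipod > wolhipot > wolhipos  (by vowel merger, unconditioned shift, unconditioned shift)
Sagoran: *wulhipod
  wulhipod → wulhifod   [intervocalic lenition]
  wulhifod → wulhefod   [vowel merger]
  wulhefod (rule 3 does not apply)
  wulhefod → wulhefot   [final devoicing]
  giving Sagoran wulhefot.
Only *wulhipod yields all of Zovikar wulhifud, Mokai wolhipos, Sagoran wulhefot.

*wulhipod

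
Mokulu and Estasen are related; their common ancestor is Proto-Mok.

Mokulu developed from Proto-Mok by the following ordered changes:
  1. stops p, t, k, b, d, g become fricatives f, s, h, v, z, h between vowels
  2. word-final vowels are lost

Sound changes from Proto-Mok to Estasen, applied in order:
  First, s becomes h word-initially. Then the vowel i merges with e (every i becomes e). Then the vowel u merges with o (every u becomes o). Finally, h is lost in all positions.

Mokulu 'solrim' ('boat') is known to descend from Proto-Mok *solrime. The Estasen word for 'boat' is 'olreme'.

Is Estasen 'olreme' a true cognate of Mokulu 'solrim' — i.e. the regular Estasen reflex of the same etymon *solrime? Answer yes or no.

yes

Derive the expected Estasen reflex of *solrime:
Estasen: start from *solrime.
  rule 1 (debuccalisation): solrime → holrime
  rule 2 (vowel merger): holrime → holreme
  rule 3: no change — holreme
  rule 4 (h-loss): holreme → olreme
  ⇒ Estasen olreme
Estasen 'olreme' matches the regular reflex exactly, so the pair is cognate.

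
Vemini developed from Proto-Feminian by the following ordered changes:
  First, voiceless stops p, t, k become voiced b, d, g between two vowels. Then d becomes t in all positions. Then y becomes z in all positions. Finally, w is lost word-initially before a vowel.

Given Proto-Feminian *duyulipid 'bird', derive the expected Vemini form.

Vemini: *duyulipid
  duyulipid → duyulibid   [intervocalic voicing]
  duyulibid → tuyulibit   [unconditioned shift]
  tuyulibit → tuzulibit   [unconditioned shift]
  tuzulibit (rule 4 does not apply)
  giving Vemini tuzulibit.

tuzulibit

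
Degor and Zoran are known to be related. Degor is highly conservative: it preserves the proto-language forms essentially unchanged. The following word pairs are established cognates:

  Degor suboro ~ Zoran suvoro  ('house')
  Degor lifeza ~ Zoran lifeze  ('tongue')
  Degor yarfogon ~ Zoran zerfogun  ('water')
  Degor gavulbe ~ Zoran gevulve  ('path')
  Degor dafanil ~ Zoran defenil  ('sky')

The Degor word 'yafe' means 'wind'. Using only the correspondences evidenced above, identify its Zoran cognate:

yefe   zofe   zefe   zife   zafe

yarfogon ~ zerfogun — Degor y corresponds to Zoran z word-initially before a back vowel.
dafanil ~ defenil — Degor a corresponds to Zoran e after a consonant, before a labial obstruent.
Applying these to Degor 'yafe':
  yafe → zafe   (y→z word-initially before a back vowel)
  zafe → zefe   (a→e after a consonant, before a labial obstruent)
So the Zoran cognate is 'zefe'.

zefe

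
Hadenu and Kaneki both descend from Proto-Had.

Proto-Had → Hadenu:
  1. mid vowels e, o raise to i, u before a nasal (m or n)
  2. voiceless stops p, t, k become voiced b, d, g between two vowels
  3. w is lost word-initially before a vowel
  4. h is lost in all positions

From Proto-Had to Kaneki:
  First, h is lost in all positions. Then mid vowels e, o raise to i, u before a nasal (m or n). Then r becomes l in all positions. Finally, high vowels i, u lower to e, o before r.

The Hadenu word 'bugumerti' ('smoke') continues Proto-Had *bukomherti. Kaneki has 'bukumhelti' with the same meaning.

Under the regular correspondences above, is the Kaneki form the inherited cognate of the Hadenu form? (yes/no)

no

Derive the expected Kaneki reflex of *bukomherti:
Kaneki: *bukomherti
  bukomherti → bukomerti   [h-loss]
  bukomerti → bukumerti   [pre-nasal raising]
  bukumerti → bukumelti   [unconditioned shift]
  bukumelti (rule 4 does not apply)
  giving Kaneki bukumelti.
The regular Kaneki reflex would be 'bukumelti', but the attested form is 'bukumhelti'. The correspondence is irregular, so they are not cognates (the Kaneki form has a different source).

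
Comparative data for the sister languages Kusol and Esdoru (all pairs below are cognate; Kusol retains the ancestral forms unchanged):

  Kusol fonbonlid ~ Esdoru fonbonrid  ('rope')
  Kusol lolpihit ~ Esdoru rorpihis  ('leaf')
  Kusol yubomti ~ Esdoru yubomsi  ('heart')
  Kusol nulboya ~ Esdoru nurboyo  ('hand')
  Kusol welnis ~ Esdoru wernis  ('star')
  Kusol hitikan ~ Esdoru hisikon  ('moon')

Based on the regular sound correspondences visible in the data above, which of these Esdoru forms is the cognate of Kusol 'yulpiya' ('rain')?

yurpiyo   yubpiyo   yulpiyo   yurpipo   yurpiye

yurpiyo

lolpihit ~ rorpihis — Kusol l corresponds to Esdoru r after a vowel, before a labial obstruent.
nulboya ~ nurboyo — Kusol a corresponds to Esdoru o word-finally.
Applying these to Kusol 'yulpiya':
  yulpiya → yurpiya   (l→r after a vowel, before a labial obstruent)
  yurpiya → yurpiyo   (a→o word-finally)
So the Esdoru cognate is 'yurpiyo'.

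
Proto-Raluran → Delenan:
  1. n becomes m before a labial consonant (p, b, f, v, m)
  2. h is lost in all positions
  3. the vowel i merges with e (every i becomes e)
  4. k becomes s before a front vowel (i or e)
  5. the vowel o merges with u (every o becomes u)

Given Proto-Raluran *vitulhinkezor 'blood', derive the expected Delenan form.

Delenan: start from *vitulhinkezor.
  rule 1: no change — vitulhinkezor
  rule 2 (h-loss): vitulhinkezor → vitulinkezor
  rule 3 (vowel merger): vitulinkezor → vetulenkezor
  rule 4 (palatalisation): vetulenkezor → vetulensezor
  rule 5 (vowel merger): vetulensezor → vetulensezur
  ⇒ Delenan vetulensezur

vetulensezur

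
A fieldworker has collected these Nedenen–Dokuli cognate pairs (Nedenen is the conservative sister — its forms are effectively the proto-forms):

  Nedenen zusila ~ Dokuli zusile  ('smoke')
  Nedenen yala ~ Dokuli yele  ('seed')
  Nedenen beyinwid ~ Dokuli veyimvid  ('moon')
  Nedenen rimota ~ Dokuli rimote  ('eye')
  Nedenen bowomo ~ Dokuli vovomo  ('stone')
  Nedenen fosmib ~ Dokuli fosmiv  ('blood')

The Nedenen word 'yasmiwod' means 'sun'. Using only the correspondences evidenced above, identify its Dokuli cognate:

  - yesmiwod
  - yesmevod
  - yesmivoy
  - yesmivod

yala ~ yele — Nedenen a corresponds to Dokuli e after a consonant, before a consonant other than r, m, n, p, b, f, v.
bowomo ~ vovomo — Nedenen w corresponds to Dokuli v between vowels (before a back vowel).
Applying these to Nedenen 'yasmiwod':
  yasmiwod → yesmiwod   (a→e after a consonant, before a consonant other than r, m, n, p, b, f, v)
  yesmiwod → yesmivod   (w→v between vowels (before a back vowel))
So the Dokuli cognate is 'yesmivod'.

yesmivod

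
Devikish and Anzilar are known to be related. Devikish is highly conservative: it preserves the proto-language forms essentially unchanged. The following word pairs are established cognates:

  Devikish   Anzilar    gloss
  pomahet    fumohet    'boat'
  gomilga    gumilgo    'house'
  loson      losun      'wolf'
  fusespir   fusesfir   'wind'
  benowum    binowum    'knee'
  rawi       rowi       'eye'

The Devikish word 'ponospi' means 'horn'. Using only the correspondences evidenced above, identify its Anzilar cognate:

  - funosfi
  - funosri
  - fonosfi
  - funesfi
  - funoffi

pomahet ~ fumohet — Devikish p corresponds to Anzilar f word-initially before a back vowel.
loson ~ losun — Devikish o corresponds to Anzilar u after a consonant, before a nasal.
fusespir ~ fusesfir — Devikish p corresponds to Anzilar f after a consonant, before a front vowel.
Applying these to Devikish 'ponospi':
  ponospi → fonospi   (p→f word-initially before a back vowel)
  fonospi → funospi   (o→u after a consonant, before a nasal)
  funospi → funosfi   (p→f after a consonant, before a front vowel)
So the Anzilar cognate is 'funosfi'.

funosfi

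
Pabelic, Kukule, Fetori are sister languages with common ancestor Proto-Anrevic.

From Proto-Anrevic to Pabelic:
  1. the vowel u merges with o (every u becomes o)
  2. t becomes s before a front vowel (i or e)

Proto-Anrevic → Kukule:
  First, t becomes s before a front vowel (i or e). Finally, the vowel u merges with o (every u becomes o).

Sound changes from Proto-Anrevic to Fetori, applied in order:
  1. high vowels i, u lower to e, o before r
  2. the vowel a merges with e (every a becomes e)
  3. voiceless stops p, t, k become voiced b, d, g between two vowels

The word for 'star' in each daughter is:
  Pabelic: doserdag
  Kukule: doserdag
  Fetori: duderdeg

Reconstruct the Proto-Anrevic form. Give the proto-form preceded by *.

Position 3: Pabelic has s, Kukule has s, Fetori has d. Taking the neighbouring segments as reconstructed: Pabelic s could go back to *t or *s; Kukule s could go back to *t or *s; Fetori d could go back to *t or *d — the one source consistent with every daughter is *t.
Position 2: Pabelic has o, Kukule has o, Fetori has u. Fetori preserves u here (none of its changes turn any other segment into u), so the proto-segment is *u.
Position 7: Pabelic has a, Kukule has a, Fetori has e. Pabelic preserves a here (none of its changes turn any other segment into a), so the proto-segment is *a.
The remaining positions agree across the daughters. Check the candidate against every language:
Pabelic: *duterdag
  duterdag → doterdag   [vowel merger]
  doterdag → doserdag   [palatalisation]
  giving Pabelic doserdag.
Kukule: *duterdag
  duterdag → duserdag   [palatalisation]
  duserdag → doserdag   [vowel merger]
  giving Kukule doserdag.
Fetori: *duterdag > duterdeg > duderdeg  (by vowel merger, intervocalic voicing)
No other proto-form is consistent with every reflex, so the reconstruction is *duterdag.

*duterdag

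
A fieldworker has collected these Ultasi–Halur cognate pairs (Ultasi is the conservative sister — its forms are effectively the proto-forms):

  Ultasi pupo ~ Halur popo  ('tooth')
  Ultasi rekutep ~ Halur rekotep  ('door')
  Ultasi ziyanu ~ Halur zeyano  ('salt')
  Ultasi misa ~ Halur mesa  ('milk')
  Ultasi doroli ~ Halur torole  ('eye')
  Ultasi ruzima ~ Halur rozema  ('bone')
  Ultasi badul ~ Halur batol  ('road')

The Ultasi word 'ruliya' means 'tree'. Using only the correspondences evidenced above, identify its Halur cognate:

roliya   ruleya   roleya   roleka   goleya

rekutep ~ rekotep, ruzima ~ rozema — Ultasi u corresponds to Halur o after a consonant, before a consonant other than r, m, n, p, b, f, v.
ziyanu ~ zeyano, misa ~ mesa — Ultasi i corresponds to Halur e after a consonant, before a consonant other than r, m, n, p, b, f, v.
Applying these to Ultasi 'ruliya':
  ruliya → roliya   (u→o after a consonant, before a consonant other than r, m, n, p, b, f, v)
  roliya → roleya   (i→e after a consonant, before a consonant other than r, m, n, p, b, f, v)
So the Halur cognate is 'roleya'.

roleya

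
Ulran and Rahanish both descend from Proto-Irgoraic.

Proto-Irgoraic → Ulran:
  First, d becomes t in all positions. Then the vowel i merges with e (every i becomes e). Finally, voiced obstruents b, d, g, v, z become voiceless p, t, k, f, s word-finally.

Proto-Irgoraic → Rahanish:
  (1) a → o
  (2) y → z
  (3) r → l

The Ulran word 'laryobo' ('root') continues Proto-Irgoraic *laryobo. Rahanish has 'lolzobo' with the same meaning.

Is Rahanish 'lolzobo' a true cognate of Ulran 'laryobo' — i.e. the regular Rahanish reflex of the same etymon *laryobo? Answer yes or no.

yes

Derive the expected Rahanish reflex of *laryobo:
Rahanish: *laryobo
  laryobo → loryobo   [vowel merger]
  loryobo → lorzobo   [unconditioned shift]
  lorzobo → lolzobo   [unconditioned shift]
  giving Rahanish lolzobo.
Rahanish 'lolzobo' matches the regular reflex exactly, so the pair is cognate.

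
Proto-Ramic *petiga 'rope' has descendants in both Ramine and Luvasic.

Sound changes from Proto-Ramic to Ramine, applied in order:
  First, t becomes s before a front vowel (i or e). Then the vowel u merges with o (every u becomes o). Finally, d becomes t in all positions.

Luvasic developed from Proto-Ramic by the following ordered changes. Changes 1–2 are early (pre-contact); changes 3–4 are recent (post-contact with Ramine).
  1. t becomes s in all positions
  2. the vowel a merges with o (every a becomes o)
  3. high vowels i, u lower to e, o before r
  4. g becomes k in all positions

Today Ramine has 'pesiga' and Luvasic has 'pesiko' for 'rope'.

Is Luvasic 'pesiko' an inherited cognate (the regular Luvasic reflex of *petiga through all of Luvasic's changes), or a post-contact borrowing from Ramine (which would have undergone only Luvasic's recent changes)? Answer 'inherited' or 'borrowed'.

If inherited, *petiga would pass through all of Luvasic's changes:
Luvasic: *petiga
  petiga → pesiga   [unconditioned shift]
  pesiga → pesigo   [vowel merger]
  pesigo (rule 3 does not apply)
  pesigo → pesiko   [unconditioned shift]
  giving Luvasic pesiko.
If borrowed from Ramine 'pesiga' after the early changes, it would undergo only the recent ones:
  rule 3 (pre-rhotic lowering): no change (pesiga)
  rule 4 (unconditioned shift): pesiga → pesika
  ⇒ as a loan: pesika
Luvasic 'pesiko' matches the inherited outcome exactly, so it is an inherited cognate, not a loan.

inherited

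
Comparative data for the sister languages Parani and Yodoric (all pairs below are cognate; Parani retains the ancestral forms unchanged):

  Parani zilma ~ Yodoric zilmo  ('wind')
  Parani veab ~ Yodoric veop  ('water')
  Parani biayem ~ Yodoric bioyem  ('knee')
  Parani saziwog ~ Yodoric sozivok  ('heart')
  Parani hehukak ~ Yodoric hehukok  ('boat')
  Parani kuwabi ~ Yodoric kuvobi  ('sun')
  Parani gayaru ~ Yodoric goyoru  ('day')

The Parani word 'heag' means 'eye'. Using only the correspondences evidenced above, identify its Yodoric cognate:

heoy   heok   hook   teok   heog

heok

biayem ~ bioyem — Parani a corresponds to Yodoric o after a vowel, before a consonant other than r, m, n, p, b, f, v.
saziwog ~ sozivok — Parani g corresponds to Yodoric k word-finally.
Applying these to Parani 'heag':
  heag → heog   (a→o after a vowel, before a consonant other than r, m, n, p, b, f, v)
  heog → heok   (g→k word-finally)
So the Yodoric cognate is 'heok'.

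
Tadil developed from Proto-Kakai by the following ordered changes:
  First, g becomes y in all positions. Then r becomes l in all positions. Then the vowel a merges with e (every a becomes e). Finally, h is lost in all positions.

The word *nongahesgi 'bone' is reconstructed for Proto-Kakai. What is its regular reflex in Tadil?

Tadil: *nongahesgi
  nongahesgi → nonyahesyi   [unconditioned shift]
  nonyahesyi (rule 2 does not apply)
  nonyahesyi → nonyehesyi   [vowel merger]
  nonyehesyi → nonyeesyi   [h-loss]
  giving Tadil nonyeesyi.

nonyeesyi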